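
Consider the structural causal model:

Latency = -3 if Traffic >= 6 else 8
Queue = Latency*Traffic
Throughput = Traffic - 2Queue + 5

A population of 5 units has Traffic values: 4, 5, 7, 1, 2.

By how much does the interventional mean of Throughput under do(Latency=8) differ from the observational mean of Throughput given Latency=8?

Under do(Latency=8), Latency's equation is replaced by Latency=8 for every unit. Per-unit Throughput: -55, -70, -100, -10, -25. Mean = -52.
Conditioning on Latency=8 selects the 4 unit(s) with Traffic ∈ {4, 5, 1, 2}. Their Throughput values: -55, -70, -10, -25. Mean = -40.
Difference = -52 − (-40) = -12.

-12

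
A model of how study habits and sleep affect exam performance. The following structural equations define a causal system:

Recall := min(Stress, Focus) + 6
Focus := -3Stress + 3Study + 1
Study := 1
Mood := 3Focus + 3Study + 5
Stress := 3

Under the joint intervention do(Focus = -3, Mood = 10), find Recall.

3

Setting Focus = -3, Mood = 10 by intervention discards those variables' equations.
Recall = min(Stress, Focus) + 6  [with Stress=3, Focus=-3]  = 3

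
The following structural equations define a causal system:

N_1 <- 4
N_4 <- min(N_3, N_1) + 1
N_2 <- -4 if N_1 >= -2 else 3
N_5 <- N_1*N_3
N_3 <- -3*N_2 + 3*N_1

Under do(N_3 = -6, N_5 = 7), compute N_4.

-5

The joint intervention fixes N_3 = -6, N_5 = 7, removing each variable's own equation.
N_4 = min(N_3, N_1) + 1  [with N_3=-6, N_1=4]  = -5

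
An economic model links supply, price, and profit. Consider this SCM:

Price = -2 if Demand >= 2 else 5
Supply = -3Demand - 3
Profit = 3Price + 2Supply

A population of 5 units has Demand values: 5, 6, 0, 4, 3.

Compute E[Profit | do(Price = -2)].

-33.6

Every unit gets Price=-2 under the intervention. Profit values become -42, -48, -12, -36, -30; E[Profit|do(Price=-2)] = -33.6.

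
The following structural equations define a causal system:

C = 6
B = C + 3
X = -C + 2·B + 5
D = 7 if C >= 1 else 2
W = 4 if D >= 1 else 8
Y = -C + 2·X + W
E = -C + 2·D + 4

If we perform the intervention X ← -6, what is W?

do(X=-6) replaces the equation X = -C + 2·B + 5 with the constant X = -6.
W is not downstream of the intervention, so its value is determined by the original equations.
D = 7 if C >= 1 else 2  [with C=6]  = 7
W = 4 if D >= 1 else 8  [with D=7]  = 4

4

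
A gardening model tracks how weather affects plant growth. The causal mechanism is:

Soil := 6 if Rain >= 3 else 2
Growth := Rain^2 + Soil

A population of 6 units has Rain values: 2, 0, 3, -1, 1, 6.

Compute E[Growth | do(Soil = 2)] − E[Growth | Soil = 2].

The intervention sets Soil=2 in all 6 units regardless of Rain. Recomputing Growth per unit gives 6, 2, 11, 3, 3, 38; average 10.5.
Observing Soil=2 restricts to units where Soil's equation naturally yields 2: Rain ∈ {2, 0, -1, 1}. In that subpopulation Growth = 6, 2, 3, 3, mean 3.5.
Difference = 10.5 − 3.5 = 7.

7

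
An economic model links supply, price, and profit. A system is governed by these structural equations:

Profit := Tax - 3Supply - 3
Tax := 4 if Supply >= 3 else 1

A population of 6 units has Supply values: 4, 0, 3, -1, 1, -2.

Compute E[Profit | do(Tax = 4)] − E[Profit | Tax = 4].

8

Every unit gets Tax=4 under the intervention. Profit values become -11, 1, -8, 4, -2, 7; E[Profit|do(Tax=4)] = -1.5.
Observing Tax=4 restricts to units where Tax's equation naturally yields 4: Supply ∈ {4, 3}. In that subpopulation Profit = -11, -8, mean -9.5.
Difference = -1.5 − (-9.5) = 8.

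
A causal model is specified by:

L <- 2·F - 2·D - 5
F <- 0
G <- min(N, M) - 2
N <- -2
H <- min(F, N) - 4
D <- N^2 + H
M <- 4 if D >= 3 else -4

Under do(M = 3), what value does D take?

The intervention breaks the incoming arrows to M: M <- 4 if D >= 3 else -4 no longer applies, and M = 3.
Since D is not a descendant of the intervened variable, it is unaffected.
H = min(F, N) - 4  [with F=0, N=-2]  = -6
D = N^2 + H  [with N=-2, H=-6]  = -2

-2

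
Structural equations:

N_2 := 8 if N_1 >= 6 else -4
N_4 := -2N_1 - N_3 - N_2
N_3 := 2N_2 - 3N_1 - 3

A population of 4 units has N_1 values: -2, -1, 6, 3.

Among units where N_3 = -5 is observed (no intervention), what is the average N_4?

-1

E[N_4|N_3=-5] averages over only the 2 units with N_3=-5 (N_1 = -2, 6): N_4 = 13, -15, mean -1.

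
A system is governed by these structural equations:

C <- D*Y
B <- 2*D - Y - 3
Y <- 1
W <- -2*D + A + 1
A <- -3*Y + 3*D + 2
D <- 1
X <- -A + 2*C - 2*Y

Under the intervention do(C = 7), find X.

The intervention breaks the incoming arrows to C: C <- D*Y no longer applies, and C = 7.
A = -3*Y + 3*D + 2  [with Y=1, D=1]  = 2
X = -A + 2*C - 2*Y  [with A=2, C=7, Y=1]  = 10

10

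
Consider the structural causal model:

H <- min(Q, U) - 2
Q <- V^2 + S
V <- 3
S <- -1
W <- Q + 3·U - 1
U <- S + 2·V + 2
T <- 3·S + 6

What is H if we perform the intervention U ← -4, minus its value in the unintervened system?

The intervention breaks the incoming arrows to U: U <- S + 2·V + 2 no longer applies, and U = -4.
Q = V^2 + S  [with V=3, S=-1]  = 8
H = min(Q, U) - 2  [with Q=8, U=-4]  = -6
Without intervention: Q = V^2 + S  [with V=3, S=-1]  = 8; U = S + 2·V + 2  [with S=-1, V=3]  = 7; H = min(Q, U) - 2  [with Q=8, U=7]  = 5.
Change = -6 − 5 = -11.

-11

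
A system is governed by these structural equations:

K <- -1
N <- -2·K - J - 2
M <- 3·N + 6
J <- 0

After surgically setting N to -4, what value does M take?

The intervention breaks the incoming arrows to N: N <- -2·K - J - 2 no longer applies, and N = -4.
M = 3·N + 6  [with N=-4]  = -6

-6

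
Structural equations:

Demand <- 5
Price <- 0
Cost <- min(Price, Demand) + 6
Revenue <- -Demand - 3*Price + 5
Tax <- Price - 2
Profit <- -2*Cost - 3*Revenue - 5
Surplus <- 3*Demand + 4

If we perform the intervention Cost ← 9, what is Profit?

-23

The intervention breaks the incoming arrows to Cost: Cost <- min(Price, Demand) + 6 no longer applies, and Cost = 9.
Revenue = -Demand - 3*Price + 5  [with Demand=5, Price=0]  = 0
Profit = -2*Cost - 3*Revenue - 5  [with Cost=9, Revenue=0]  = -23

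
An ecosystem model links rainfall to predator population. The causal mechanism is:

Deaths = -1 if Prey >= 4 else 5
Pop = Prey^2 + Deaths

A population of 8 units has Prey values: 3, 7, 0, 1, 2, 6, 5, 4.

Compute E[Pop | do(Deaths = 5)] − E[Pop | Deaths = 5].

do(Deaths=5) breaks Deaths's dependence on Prey. With Deaths=5 fixed, Pop across the units is 14, 54, 5, 6, 9, 41, 30, 21, mean 22.5.
Conditioning on Deaths=5 selects the 4 unit(s) with Prey ∈ {3, 0, 1, 2}. Their Pop values: 14, 5, 6, 9. Mean = 8.5.
Difference = 22.5 − 8.5 = 14.

14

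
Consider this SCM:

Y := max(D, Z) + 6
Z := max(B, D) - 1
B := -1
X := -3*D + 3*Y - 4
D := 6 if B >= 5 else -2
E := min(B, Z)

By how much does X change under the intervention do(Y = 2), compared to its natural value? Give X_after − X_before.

-6

Intervening sets Y = 2 and removes its equation (Y := max(D, Z) + 6).
D = 6 if B >= 5 else -2  [with B=-1]  = -2
X = -3*D + 3*Y - 4  [with D=-2, Y=2]  = 8
Without intervention: D = 6 if B >= 5 else -2  [with B=-1]  = -2; Z = max(B, D) - 1  [with B=-1, D=-2]  = -2; Y = max(D, Z) + 6  [with D=-2, Z=-2]  = 4; X = -3*D + 3*Y - 4  [with D=-2, Y=4]  = 14.
Change = 8 − 14 = -6.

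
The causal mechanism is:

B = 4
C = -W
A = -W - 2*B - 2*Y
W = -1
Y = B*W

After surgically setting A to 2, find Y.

Under do(A=2), the mechanism A = -W - 2*B - 2*Y is discarded; A is fixed at 2.
Since Y is not a descendant of the intervened variable, it is unaffected.
Y = B*W  [with B=4, W=-1]  = -4

-4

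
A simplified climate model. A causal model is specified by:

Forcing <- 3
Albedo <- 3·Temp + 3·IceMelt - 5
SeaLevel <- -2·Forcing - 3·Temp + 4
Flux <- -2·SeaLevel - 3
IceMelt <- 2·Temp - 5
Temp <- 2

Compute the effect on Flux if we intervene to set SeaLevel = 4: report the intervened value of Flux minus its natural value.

The intervention breaks the incoming arrows to SeaLevel: SeaLevel <- -2·Forcing - 3·Temp + 4 no longer applies, and SeaLevel = 4.
Flux = -2·SeaLevel - 3  [with SeaLevel=4]  = -11
Without intervention: SeaLevel = -2·Forcing - 3·Temp + 4  [with Forcing=3, Temp=2]  = -8; Flux = -2·SeaLevel - 3  [with SeaLevel=-8]  = 13.
Change = -11 − 13 = -24.

-24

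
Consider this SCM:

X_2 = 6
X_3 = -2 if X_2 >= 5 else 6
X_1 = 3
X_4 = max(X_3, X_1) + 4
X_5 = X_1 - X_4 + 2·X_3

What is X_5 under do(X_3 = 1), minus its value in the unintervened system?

do(X_3=1) replaces the equation X_3 = -2 if X_2 >= 5 else 6 with the constant X_3 = 1.
X_4 = max(X_3, X_1) + 4  [with X_3=1, X_1=3]  = 7
X_5 = X_1 - X_4 + 2·X_3  [with X_1=3, X_4=7, X_3=1]  = -2
Without intervention: X_3 = -2 if X_2 >= 5 else 6  [with X_2=6]  = -2; X_4 = max(X_3, X_1) + 4  [with X_3=-2, X_1=3]  = 7; X_5 = X_1 - X_4 + 2·X_3  [with X_1=3, X_4=7, X_3=-2]  = -8.
Change = -2 − (-8) = 6.

6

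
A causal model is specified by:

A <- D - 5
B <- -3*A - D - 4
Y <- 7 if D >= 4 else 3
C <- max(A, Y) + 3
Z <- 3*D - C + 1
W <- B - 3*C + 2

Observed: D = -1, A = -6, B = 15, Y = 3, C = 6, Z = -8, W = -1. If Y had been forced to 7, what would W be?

The intervention breaks the incoming arrows to Y: Y <- 7 if D >= 4 else 3 no longer applies, and Y = 7.
A = D - 5  [with D=-1]  = -6
B = -3*A - D - 4  [with A=-6, D=-1]  = 15
C = max(A, Y) + 3  [with A=-6, Y=7]  = 10
W = B - 3*C + 2  [with B=15, C=10]  = -13

-13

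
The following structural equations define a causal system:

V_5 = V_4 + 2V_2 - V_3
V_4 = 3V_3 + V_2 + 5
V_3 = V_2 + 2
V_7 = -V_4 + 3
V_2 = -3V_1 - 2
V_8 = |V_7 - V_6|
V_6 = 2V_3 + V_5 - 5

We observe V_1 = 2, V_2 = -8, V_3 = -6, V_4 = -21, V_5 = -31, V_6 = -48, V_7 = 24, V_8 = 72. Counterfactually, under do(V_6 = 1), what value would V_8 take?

23

Intervening sets V_6 = 1 and removes its equation (V_6 = 2V_3 + V_5 - 5).
V_2 = -3V_1 - 2  [with V_1=2]  = -8
V_3 = V_2 + 2  [with V_2=-8]  = -6
V_4 = 3V_3 + V_2 + 5  [with V_3=-6, V_2=-8]  = -21
V_7 = -V_4 + 3  [with V_4=-21]  = 24
V_8 = |V_7 - V_6|  [with V_7=24, V_6=1]  = 23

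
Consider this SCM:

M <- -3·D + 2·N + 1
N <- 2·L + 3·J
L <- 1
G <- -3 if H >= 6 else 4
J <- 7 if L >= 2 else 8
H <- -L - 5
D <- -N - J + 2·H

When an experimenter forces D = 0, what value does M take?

53

Intervening sets D = 0 and removes its equation (D <- -N - J + 2·H).
J = 7 if L >= 2 else 8  [with L=1]  = 8
N = 2·L + 3·J  [with L=1, J=8]  = 26
M = -3·D + 2·N + 1  [with D=0, N=26]  = 53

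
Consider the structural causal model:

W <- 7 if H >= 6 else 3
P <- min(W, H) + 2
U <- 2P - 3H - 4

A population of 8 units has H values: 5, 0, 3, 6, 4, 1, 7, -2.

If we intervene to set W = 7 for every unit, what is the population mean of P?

5

Under do(W=7), W's equation is replaced by W=7 for every unit. Per-unit P: 7, 2, 5, 8, 6, 3, 9, 0. Mean = 5.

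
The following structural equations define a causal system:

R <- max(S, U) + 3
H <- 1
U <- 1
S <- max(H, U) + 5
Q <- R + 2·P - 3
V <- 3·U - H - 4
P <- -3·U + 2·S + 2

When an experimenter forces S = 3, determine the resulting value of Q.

The intervention breaks the incoming arrows to S: S <- max(H, U) + 5 no longer applies, and S = 3.
P = -3·U + 2·S + 2  [with U=1, S=3]  = 5
R = max(S, U) + 3  [with S=3, U=1]  = 6
Q = R + 2·P - 3  [with R=6, P=5]  = 13

13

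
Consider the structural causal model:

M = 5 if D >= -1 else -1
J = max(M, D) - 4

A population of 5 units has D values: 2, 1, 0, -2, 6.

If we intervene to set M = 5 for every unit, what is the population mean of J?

The intervention sets M=5 in all 5 units regardless of D. Recomputing J per unit gives 1, 1, 1, 1, 2; average 1.2.

1.2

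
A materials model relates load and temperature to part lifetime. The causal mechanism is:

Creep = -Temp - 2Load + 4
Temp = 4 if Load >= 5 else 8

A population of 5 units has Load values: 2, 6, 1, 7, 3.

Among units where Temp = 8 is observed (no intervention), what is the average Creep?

-8

Conditioning on Temp=8 selects the 3 unit(s) with Load ∈ {2, 1, 3}. Their Creep values: -8, -6, -10. Mean = -8.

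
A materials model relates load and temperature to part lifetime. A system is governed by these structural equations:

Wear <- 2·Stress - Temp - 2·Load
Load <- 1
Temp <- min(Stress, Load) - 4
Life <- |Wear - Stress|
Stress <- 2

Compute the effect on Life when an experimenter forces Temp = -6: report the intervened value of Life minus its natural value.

do(Temp=-6) replaces the equation Temp <- min(Stress, Load) - 4 with the constant Temp = -6.
Wear = 2·Stress - Temp - 2·Load  [with Stress=2, Temp=-6, Load=1]  = 8
Life = |Wear - Stress|  [with Wear=8, Stress=2]  = 6
Without intervention: Temp = min(Stress, Load) - 4  [with Stress=2, Load=1]  = -3; Wear = 2·Stress - Temp - 2·Load  [with Stress=2, Temp=-3, Load=1]  = 5; Life = |Wear - Stress|  [with Wear=5, Stress=2]  = 3.
Change = 6 − 3 = 3.

3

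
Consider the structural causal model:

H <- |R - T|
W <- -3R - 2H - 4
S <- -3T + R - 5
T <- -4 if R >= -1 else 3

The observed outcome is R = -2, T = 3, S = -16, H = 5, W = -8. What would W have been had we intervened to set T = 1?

do(T=1) replaces the equation T <- -4 if R >= -1 else 3 with the constant T = 1.
H = |R - T|  [with R=-2, T=1]  = 3
W = -3R - 2H - 4  [with R=-2, H=3]  = -4

-4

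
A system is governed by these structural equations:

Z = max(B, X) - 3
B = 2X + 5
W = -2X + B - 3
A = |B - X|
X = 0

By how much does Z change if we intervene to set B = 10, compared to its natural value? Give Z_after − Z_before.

The intervention breaks the incoming arrows to B: B = 2X + 5 no longer applies, and B = 10.
Z = max(B, X) - 3  [with B=10, X=0]  = 7
Without intervention: B = 2X + 5  [with X=0]  = 5; Z = max(B, X) - 3  [with B=5, X=0]  = 2.
Change = 7 − 2 = 5.

5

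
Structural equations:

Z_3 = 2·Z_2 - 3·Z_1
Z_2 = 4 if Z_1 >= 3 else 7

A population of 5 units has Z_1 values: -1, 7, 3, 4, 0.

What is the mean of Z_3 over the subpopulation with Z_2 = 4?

-6

Conditioning on Z_2=4 selects the 3 unit(s) with Z_1 ∈ {7, 3, 4}. Their Z_3 values: -13, -1, -4. Mean = -6.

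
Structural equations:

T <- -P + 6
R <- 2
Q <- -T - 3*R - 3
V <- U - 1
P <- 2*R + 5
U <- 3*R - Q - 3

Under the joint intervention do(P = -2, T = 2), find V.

13

Under do(P = -2, T = 2), each intervened variable's structural equation is replaced by its fixed value.
Q = -T - 3*R - 3  [with T=2, R=2]  = -11
U = 3*R - Q - 3  [with R=2, Q=-11]  = 14
V = U - 1  [with U=14]  = 13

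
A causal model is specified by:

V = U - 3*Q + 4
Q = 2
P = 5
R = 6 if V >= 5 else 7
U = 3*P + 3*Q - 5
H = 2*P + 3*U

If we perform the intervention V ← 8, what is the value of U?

16

do(V=8) replaces the equation V = U - 3*Q + 4 with the constant V = 8.
U is not downstream of the intervention, so its value is determined by the original equations.
U = 3*P + 3*Q - 5  [with P=5, Q=2]  = 16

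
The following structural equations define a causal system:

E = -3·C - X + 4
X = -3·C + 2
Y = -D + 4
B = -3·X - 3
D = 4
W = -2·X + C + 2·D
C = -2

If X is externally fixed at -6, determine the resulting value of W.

18

The intervention breaks the incoming arrows to X: X = -3·C + 2 no longer applies, and X = -6.
W = -2·X + C + 2·D  [with X=-6, C=-2, D=4]  = 18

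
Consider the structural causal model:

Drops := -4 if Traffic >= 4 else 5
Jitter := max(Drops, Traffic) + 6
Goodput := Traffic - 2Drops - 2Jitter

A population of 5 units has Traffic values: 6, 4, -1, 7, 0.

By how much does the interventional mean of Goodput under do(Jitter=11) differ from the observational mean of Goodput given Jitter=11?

do(Jitter=11) breaks Jitter's dependence on Traffic. With Jitter=11 fixed, Goodput across the units is -8, -10, -33, -7, -32, mean -18.
Conditioning on Jitter=11 selects the 2 unit(s) with Traffic ∈ {-1, 0}. Their Goodput values: -33, -32. Mean = -32.5.
Difference = -18 − (-32.5) = 14.5.

14.5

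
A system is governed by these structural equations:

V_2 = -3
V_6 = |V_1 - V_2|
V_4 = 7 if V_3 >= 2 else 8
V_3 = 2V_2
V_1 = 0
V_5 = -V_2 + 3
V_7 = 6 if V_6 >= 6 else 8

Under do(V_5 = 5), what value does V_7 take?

Under do(V_5=5), the mechanism V_5 = -V_2 + 3 is discarded; V_5 is fixed at 5.
Since V_7 is not a descendant of the intervened variable, it is unaffected.
V_6 = |V_1 - V_2|  [with V_1=0, V_2=-3]  = 3
V_7 = 6 if V_6 >= 6 else 8  [with V_6=3]  = 8

8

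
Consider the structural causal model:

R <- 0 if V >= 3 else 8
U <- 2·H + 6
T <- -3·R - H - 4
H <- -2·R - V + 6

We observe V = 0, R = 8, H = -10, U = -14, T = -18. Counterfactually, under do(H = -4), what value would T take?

do(H=-4) replaces the equation H <- -2·R - V + 6 with the constant H = -4.
R = 0 if V >= 3 else 8  [with V=0]  = 8
T = -3·R - H - 4  [with R=8, H=-4]  = -24

-24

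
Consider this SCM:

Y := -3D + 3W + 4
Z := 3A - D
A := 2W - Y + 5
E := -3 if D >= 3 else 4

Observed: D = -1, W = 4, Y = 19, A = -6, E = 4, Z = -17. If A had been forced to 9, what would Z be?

28

Under do(A=9), the mechanism A := 2W - Y + 5 is discarded; A is fixed at 9.
Z = 3A - D  [with A=9, D=-1]  = 28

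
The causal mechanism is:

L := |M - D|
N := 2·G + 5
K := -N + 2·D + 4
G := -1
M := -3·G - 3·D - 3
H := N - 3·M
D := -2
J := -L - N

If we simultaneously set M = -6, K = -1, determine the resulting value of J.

The joint intervention fixes M = -6, K = -1, removing each variable's own equation.
N = 2·G + 5  [with G=-1]  = 3
L = |M - D|  [with M=-6, D=-2]  = 4
J = -L - N  [with L=4, N=3]  = -7

-7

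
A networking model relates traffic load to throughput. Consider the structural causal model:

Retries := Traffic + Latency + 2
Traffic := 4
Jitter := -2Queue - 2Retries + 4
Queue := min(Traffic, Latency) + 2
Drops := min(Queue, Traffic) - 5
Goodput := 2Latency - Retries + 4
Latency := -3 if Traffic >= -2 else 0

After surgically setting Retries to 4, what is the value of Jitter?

-2

The intervention breaks the incoming arrows to Retries: Retries := Traffic + Latency + 2 no longer applies, and Retries = 4.
Latency = -3 if Traffic >= -2 else 0  [with Traffic=4]  = -3
Queue = min(Traffic, Latency) + 2  [with Traffic=4, Latency=-3]  = -1
Jitter = -2Queue - 2Retries + 4  [with Queue=-1, Retries=4]  = -2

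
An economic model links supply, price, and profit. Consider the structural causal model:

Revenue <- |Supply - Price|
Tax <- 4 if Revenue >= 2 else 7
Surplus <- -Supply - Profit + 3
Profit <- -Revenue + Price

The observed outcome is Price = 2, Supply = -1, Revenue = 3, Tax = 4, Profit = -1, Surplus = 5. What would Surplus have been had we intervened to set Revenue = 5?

The intervention breaks the incoming arrows to Revenue: Revenue <- |Supply - Price| no longer applies, and Revenue = 5.
Profit = -Revenue + Price  [with Revenue=5, Price=2]  = -3
Surplus = -Supply - Profit + 3  [with Supply=-1, Profit=-3]  = 7

7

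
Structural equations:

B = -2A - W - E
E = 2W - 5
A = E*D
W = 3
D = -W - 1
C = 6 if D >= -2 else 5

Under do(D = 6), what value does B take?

-16

do(D=6) replaces the equation D = -W - 1 with the constant D = 6.
E = 2W - 5  [with W=3]  = 1
A = E*D  [with E=1, D=6]  = 6
B = -2A - W - E  [with A=6, W=3, E=1]  = -16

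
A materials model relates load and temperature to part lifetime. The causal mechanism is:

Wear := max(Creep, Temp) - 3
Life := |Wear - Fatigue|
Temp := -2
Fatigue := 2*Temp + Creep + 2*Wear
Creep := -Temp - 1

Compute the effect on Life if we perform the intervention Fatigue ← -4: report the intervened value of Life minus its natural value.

Intervening sets Fatigue = -4 and removes its equation (Fatigue := 2*Temp + Creep + 2*Wear).
Creep = -Temp - 1  [with Temp=-2]  = 1
Wear = max(Creep, Temp) - 3  [with Creep=1, Temp=-2]  = -2
Life = |Wear - Fatigue|  [with Wear=-2, Fatigue=-4]  = 2
Without intervention: Creep = -Temp - 1  [with Temp=-2]  = 1; Wear = max(Creep, Temp) - 3  [with Creep=1, Temp=-2]  = -2; Fatigue = 2*Temp + Creep + 2*Wear  [with Temp=-2, Creep=1, Wear=-2]  = -7; Life = |Wear - Fatigue|  [with Wear=-2, Fatigue=-7]  = 5.
Change = 2 − 5 = -3.

-3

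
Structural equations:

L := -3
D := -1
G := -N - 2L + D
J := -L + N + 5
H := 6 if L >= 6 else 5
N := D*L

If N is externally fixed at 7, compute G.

-2

do(N=7) replaces the equation N := D*L with the constant N = 7.
G = -N - 2L + D  [with N=7, L=-3, D=-1]  = -2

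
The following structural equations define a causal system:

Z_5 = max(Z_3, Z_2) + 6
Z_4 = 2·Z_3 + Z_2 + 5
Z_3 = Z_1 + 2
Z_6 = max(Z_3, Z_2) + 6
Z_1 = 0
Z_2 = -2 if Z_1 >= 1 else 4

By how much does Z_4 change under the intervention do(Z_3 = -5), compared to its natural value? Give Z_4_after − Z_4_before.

-14

The intervention breaks the incoming arrows to Z_3: Z_3 = Z_1 + 2 no longer applies, and Z_3 = -5.
Z_2 = -2 if Z_1 >= 1 else 4  [with Z_1=0]  = 4
Z_4 = 2·Z_3 + Z_2 + 5  [with Z_3=-5, Z_2=4]  = -1
Without intervention: Z_2 = -2 if Z_1 >= 1 else 4  [with Z_1=0]  = 4; Z_3 = Z_1 + 2  [with Z_1=0]  = 2; Z_4 = 2·Z_3 + Z_2 + 5  [with Z_3=2, Z_2=4]  = 13.
Change = -1 − 13 = -14.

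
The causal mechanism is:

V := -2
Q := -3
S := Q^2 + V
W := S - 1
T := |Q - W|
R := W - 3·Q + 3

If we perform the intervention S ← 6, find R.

The intervention breaks the incoming arrows to S: S := Q^2 + V no longer applies, and S = 6.
W = S - 1  [with S=6]  = 5
R = W - 3·Q + 3  [with W=5, Q=-3]  = 17

17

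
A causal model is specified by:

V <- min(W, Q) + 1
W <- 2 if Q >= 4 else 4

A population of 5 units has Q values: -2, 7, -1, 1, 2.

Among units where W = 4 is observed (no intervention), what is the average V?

Conditioning on W=4 selects the 4 unit(s) with Q ∈ {-2, -1, 1, 2}. Their V values: -1, 0, 2, 3. Mean = 1.

1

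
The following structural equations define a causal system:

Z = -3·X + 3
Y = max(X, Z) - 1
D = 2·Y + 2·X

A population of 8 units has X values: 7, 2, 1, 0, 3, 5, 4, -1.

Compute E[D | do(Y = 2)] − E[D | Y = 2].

The intervention sets Y=2 in all 8 units regardless of X. Recomputing D per unit gives 18, 8, 6, 4, 10, 14, 12, 2; average 9.25.
E[D|Y=2] averages over only the 2 units with Y=2 (X = 0, 3): D = 4, 10, mean 7.
Difference = 9.25 − 7 = 2.25.

2.25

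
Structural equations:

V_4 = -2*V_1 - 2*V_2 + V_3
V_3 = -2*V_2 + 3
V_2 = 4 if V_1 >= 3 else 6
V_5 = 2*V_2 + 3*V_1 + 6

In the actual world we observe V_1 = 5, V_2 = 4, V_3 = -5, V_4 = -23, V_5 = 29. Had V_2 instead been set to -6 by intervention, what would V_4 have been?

Under do(V_2=-6), the mechanism V_2 = 4 if V_1 >= 3 else 6 is discarded; V_2 is fixed at -6.
V_3 = -2*V_2 + 3  [with V_2=-6]  = 15
V_4 = -2*V_1 - 2*V_2 + V_3  [with V_1=5, V_2=-6, V_3=15]  = 17

17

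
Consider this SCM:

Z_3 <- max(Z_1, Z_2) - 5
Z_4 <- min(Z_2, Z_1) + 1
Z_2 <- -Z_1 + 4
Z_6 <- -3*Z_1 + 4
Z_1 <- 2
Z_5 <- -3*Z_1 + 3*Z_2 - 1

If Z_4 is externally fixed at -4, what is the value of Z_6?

Under do(Z_4=-4), the mechanism Z_4 <- min(Z_2, Z_1) + 1 is discarded; Z_4 is fixed at -4.
Since Z_6 is not a descendant of the intervened variable, it is unaffected.
Z_6 = -3*Z_1 + 4  [with Z_1=2]  = -2

-2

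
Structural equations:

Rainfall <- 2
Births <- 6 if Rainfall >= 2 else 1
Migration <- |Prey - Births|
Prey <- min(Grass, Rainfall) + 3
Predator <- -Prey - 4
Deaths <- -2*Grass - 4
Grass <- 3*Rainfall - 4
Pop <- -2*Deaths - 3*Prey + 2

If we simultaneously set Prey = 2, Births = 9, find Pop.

The joint intervention fixes Prey = 2, Births = 9, removing each variable's own equation.
Grass = 3*Rainfall - 4  [with Rainfall=2]  = 2
Deaths = -2*Grass - 4  [with Grass=2]  = -8
Pop = -2*Deaths - 3*Prey + 2  [with Deaths=-8, Prey=2]  = 12

12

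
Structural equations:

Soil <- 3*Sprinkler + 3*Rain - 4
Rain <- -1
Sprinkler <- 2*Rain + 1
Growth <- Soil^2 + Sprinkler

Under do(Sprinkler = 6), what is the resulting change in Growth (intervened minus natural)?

Under do(Sprinkler=6), the mechanism Sprinkler <- 2*Rain + 1 is discarded; Sprinkler is fixed at 6.
Soil = 3*Sprinkler + 3*Rain - 4  [with Sprinkler=6, Rain=-1]  = 11
Growth = Soil^2 + Sprinkler  [with Soil=11, Sprinkler=6]  = 127
Without intervention: Sprinkler = 2*Rain + 1  [with Rain=-1]  = -1; Soil = 3*Sprinkler + 3*Rain - 4  [with Sprinkler=-1, Rain=-1]  = -10; Growth = Soil^2 + Sprinkler  [with Soil=-10, Sprinkler=-1]  = 99.
Change = 127 − 99 = 28.

28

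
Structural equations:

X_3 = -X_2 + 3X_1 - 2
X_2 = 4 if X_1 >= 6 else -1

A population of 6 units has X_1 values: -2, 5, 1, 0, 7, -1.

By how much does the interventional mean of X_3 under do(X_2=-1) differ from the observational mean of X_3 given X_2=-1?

3.2

Under do(X_2=-1), X_2's equation is replaced by X_2=-1 for every unit. Per-unit X_3: -7, 14, 2, -1, 20, -4. Mean = 4.
Conditioning on X_2=-1 selects the 5 unit(s) with X_1 ∈ {-2, 5, 1, 0, -1}. Their X_3 values: -7, 14, 2, -1, -4. Mean = 0.8.
Difference = 4 − 0.8 = 3.2.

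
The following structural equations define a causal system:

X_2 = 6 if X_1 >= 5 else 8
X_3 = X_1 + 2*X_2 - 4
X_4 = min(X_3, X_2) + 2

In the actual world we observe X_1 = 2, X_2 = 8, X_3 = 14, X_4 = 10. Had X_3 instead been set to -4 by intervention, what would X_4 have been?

The intervention breaks the incoming arrows to X_3: X_3 = X_1 + 2*X_2 - 4 no longer applies, and X_3 = -4.
X_2 = 6 if X_1 >= 5 else 8  [with X_1=2]  = 8
X_4 = min(X_3, X_2) + 2  [with X_3=-4, X_2=8]  = -2

-2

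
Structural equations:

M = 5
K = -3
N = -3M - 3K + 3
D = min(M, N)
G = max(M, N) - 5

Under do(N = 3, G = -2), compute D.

The joint intervention fixes N = 3, G = -2, removing each variable's own equation.
D = min(M, N)  [with M=5, N=3]  = 3

3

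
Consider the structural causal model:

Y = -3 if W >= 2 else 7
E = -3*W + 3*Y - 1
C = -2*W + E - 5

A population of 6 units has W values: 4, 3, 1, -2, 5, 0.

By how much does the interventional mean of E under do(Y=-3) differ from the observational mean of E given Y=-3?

Under do(Y=-3), Y's equation is replaced by Y=-3 for every unit. Per-unit E: -22, -19, -13, -4, -25, -10. Mean = -15.5.
Observing Y=-3 restricts to units where Y's equation naturally yields -3: W ∈ {4, 3, 5}. In that subpopulation E = -22, -19, -25, mean -22.
Difference = -15.5 − (-22) = 6.5.

6.5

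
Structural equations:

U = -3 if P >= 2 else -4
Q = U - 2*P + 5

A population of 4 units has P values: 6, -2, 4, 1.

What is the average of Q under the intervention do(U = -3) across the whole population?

do(U=-3) breaks U's dependence on P. With U=-3 fixed, Q across the units is -10, 6, -6, 0, mean -2.5.

-2.5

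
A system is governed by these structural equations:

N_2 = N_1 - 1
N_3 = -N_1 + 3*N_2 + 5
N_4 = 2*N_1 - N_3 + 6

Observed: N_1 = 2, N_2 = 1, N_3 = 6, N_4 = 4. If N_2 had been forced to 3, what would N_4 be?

-2

Under do(N_2=3), the mechanism N_2 = N_1 - 1 is discarded; N_2 is fixed at 3.
N_3 = -N_1 + 3*N_2 + 5  [with N_1=2, N_2=3]  = 12
N_4 = 2*N_1 - N_3 + 6  [with N_1=2, N_3=12]  = -2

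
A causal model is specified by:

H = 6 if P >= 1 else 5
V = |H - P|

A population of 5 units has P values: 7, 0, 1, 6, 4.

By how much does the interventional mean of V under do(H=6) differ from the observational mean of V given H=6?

0.8

Under do(H=6), H's equation is replaced by H=6 for every unit. Per-unit V: 1, 6, 5, 0, 2. Mean = 2.8.
Conditioning on H=6 selects the 4 unit(s) with P ∈ {7, 1, 6, 4}. Their V values: 1, 5, 0, 2. Mean = 2.
Difference = 2.8 − 2 = 0.8.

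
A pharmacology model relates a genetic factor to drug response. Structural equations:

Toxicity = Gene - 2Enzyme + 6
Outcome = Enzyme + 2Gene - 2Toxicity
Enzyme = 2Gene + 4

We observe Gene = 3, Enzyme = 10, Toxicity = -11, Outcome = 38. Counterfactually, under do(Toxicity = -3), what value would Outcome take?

22

The intervention breaks the incoming arrows to Toxicity: Toxicity = Gene - 2Enzyme + 6 no longer applies, and Toxicity = -3.
Enzyme = 2Gene + 4  [with Gene=3]  = 10
Outcome = Enzyme + 2Gene - 2Toxicity  [with Enzyme=10, Gene=3, Toxicity=-3]  = 22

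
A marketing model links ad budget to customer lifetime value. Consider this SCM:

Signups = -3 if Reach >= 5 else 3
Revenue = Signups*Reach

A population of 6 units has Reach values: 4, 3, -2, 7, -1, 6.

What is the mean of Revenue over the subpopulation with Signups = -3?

-19.5

Observing Signups=-3 restricts to units where Signups's equation naturally yields -3: Reach ∈ {7, 6}. In that subpopulation Revenue = -21, -18, mean -19.5.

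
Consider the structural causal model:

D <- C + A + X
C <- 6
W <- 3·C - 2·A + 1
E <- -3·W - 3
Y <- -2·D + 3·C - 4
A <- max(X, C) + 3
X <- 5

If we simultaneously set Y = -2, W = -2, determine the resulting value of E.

Setting Y = -2, W = -2 by intervention discards those variables' equations.
E = -3·W - 3  [with W=-2]  = 3

3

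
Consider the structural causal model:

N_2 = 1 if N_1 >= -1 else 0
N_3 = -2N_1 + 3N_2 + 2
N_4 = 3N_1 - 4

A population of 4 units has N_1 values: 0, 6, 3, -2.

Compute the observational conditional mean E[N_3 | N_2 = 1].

Observing N_2=1 restricts to units where N_2's equation naturally yields 1: N_1 ∈ {0, 6, 3}. In that subpopulation N_3 = 5, -7, -1, mean -1.

-1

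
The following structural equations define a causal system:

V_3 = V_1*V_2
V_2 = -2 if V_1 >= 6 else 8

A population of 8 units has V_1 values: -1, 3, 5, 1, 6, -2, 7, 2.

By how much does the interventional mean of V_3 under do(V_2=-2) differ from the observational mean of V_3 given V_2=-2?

Every unit gets V_2=-2 under the intervention. V_3 values become 2, -6, -10, -2, -12, 4, -14, -4; E[V_3|do(V_2=-2)] = -5.25.
E[V_3|V_2=-2] averages over only the 2 units with V_2=-2 (V_1 = 6, 7): V_3 = -12, -14, mean -13.
Difference = -5.25 − (-13) = 7.75.

7.75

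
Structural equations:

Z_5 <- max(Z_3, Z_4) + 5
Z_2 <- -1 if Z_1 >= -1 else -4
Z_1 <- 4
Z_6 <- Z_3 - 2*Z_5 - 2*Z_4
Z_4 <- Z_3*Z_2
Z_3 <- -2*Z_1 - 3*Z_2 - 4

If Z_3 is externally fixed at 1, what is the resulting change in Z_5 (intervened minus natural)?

-8

do(Z_3=1) replaces the equation Z_3 <- -2*Z_1 - 3*Z_2 - 4 with the constant Z_3 = 1.
Z_2 = -1 if Z_1 >= -1 else -4  [with Z_1=4]  = -1
Z_4 = Z_3*Z_2  [with Z_3=1, Z_2=-1]  = -1
Z_5 = max(Z_3, Z_4) + 5  [with Z_3=1, Z_4=-1]  = 6
Without intervention: Z_2 = -1 if Z_1 >= -1 else -4  [with Z_1=4]  = -1; Z_3 = -2*Z_1 - 3*Z_2 - 4  [with Z_1=4, Z_2=-1]  = -9; Z_4 = Z_3*Z_2  [with Z_3=-9, Z_2=-1]  = 9; Z_5 = max(Z_3, Z_4) + 5  [with Z_3=-9, Z_4=9]  = 14.
Change = 6 − 14 = -8.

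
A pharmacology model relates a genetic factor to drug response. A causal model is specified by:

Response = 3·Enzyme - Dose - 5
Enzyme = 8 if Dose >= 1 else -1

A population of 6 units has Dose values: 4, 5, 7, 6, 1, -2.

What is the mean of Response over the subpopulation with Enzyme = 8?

Conditioning on Enzyme=8 selects the 5 unit(s) with Dose ∈ {4, 5, 7, 6, 1}. Their Response values: 15, 14, 12, 13, 18. Mean = 14.4.

14.4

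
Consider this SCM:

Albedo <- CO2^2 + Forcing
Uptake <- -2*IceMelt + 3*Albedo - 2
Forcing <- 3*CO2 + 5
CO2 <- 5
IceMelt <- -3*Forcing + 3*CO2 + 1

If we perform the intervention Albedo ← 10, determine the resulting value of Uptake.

Intervening sets Albedo = 10 and removes its equation (Albedo <- CO2^2 + Forcing).
Forcing = 3*CO2 + 5  [with CO2=5]  = 20
IceMelt = -3*Forcing + 3*CO2 + 1  [with Forcing=20, CO2=5]  = -44
Uptake = -2*IceMelt + 3*Albedo - 2  [with IceMelt=-44, Albedo=10]  = 116

116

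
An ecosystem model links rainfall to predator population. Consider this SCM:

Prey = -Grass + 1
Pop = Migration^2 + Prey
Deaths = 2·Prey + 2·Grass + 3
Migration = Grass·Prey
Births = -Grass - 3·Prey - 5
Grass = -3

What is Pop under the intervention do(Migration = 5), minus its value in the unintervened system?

-119

The intervention breaks the incoming arrows to Migration: Migration = Grass·Prey no longer applies, and Migration = 5.
Prey = -Grass + 1  [with Grass=-3]  = 4
Pop = Migration^2 + Prey  [with Migration=5, Prey=4]  = 29
Without intervention: Prey = -Grass + 1  [with Grass=-3]  = 4; Migration = Grass·Prey  [with Grass=-3, Prey=4]  = -12; Pop = Migration^2 + Prey  [with Migration=-12, Prey=4]  = 148.
Change = 29 − 148 = -119.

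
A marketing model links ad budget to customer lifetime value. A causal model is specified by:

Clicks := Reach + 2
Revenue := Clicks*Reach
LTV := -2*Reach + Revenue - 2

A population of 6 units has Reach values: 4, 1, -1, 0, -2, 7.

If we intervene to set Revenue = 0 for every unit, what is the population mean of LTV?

-5

do(Revenue=0) breaks Revenue's dependence on Reach. With Revenue=0 fixed, LTV across the units is -10, -4, 0, -2, 2, -16, mean -5.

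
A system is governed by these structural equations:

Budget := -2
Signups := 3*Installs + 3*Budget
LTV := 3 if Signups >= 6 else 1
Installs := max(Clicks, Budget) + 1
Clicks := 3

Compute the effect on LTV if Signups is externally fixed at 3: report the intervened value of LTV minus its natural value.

-2

Intervening sets Signups = 3 and removes its equation (Signups := 3*Installs + 3*Budget).
LTV = 3 if Signups >= 6 else 1  [with Signups=3]  = 1
Without intervention: Installs = max(Clicks, Budget) + 1  [with Clicks=3, Budget=-2]  = 4; Signups = 3*Installs + 3*Budget  [with Installs=4, Budget=-2]  = 6; LTV = 3 if Signups >= 6 else 1  [with Signups=6]  = 3.
Change = 1 − 3 = -2.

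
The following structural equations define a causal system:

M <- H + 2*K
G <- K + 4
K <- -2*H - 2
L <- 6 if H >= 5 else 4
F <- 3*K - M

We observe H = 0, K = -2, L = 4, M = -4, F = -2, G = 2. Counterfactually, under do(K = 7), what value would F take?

7

do(K=7) replaces the equation K <- -2*H - 2 with the constant K = 7.
M = H + 2*K  [with H=0, K=7]  = 14
F = 3*K - M  [with K=7, M=14]  = 7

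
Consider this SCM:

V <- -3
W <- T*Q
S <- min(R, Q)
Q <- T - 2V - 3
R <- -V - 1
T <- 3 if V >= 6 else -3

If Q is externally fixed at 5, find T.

Under do(Q=5), the mechanism Q <- T - 2V - 3 is discarded; Q is fixed at 5.
Since T is not a descendant of the intervened variable, it is unaffected.
T = 3 if V >= 6 else -3  [with V=-3]  = -3

-3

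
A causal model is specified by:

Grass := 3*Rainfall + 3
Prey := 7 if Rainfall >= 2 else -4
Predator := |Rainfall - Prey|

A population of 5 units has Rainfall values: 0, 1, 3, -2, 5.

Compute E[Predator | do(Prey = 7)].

Under do(Prey=7), Prey's equation is replaced by Prey=7 for every unit. Per-unit Predator: 7, 6, 4, 9, 2. Mean = 5.6.

5.6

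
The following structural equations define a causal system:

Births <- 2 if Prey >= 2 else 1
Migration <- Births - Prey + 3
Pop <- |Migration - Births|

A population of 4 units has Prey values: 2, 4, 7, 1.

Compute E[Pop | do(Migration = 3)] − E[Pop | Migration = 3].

Every unit gets Migration=3 under the intervention. Pop values become 1, 1, 1, 2; E[Pop|do(Migration=3)] = 1.25.
E[Pop|Migration=3] averages over only the 2 units with Migration=3 (Prey = 2, 1): Pop = 1, 2, mean 1.5.
Difference = 1.25 − 1.5 = -0.25.

-0.25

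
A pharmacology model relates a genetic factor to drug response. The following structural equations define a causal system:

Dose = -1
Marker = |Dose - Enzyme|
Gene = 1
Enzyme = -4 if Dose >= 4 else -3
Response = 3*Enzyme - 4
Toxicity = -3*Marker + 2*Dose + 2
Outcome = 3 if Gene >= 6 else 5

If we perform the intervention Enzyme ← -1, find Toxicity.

0

The intervention breaks the incoming arrows to Enzyme: Enzyme = -4 if Dose >= 4 else -3 no longer applies, and Enzyme = -1.
Marker = |Dose - Enzyme|  [with Dose=-1, Enzyme=-1]  = 0
Toxicity = -3*Marker + 2*Dose + 2  [with Marker=0, Dose=-1]  = 0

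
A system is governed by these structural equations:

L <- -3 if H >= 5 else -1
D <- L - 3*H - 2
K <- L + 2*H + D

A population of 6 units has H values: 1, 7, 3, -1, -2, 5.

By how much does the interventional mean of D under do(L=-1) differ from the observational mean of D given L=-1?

The intervention sets L=-1 in all 6 units regardless of H. Recomputing D per unit gives -6, -24, -12, 0, 3, -18; average -9.5.
Observing L=-1 restricts to units where L's equation naturally yields -1: H ∈ {1, 3, -1, -2}. In that subpopulation D = -6, -12, 0, 3, mean -3.75.
Difference = -9.5 − (-3.75) = -5.75.

-5.75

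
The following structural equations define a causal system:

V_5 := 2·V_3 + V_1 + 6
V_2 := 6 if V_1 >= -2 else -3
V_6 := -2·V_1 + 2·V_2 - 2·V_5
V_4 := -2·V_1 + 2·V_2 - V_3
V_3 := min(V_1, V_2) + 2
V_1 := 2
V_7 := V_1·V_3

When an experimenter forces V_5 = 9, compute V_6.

-10

The intervention breaks the incoming arrows to V_5: V_5 := 2·V_3 + V_1 + 6 no longer applies, and V_5 = 9.
V_2 = 6 if V_1 >= -2 else -3  [with V_1=2]  = 6
V_6 = -2·V_1 + 2·V_2 - 2·V_5  [with V_1=2, V_2=6, V_5=9]  = -10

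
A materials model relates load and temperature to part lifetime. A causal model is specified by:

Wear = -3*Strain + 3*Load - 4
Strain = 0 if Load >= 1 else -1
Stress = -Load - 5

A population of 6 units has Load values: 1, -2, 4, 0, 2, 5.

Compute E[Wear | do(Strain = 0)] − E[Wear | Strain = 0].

do(Strain=0) breaks Strain's dependence on Load. With Strain=0 fixed, Wear across the units is -1, -10, 8, -4, 2, 11, mean 1.
Observing Strain=0 restricts to units where Strain's equation naturally yields 0: Load ∈ {1, 4, 2, 5}. In that subpopulation Wear = -1, 8, 2, 11, mean 5.
Difference = 1 − 5 = -4.

-4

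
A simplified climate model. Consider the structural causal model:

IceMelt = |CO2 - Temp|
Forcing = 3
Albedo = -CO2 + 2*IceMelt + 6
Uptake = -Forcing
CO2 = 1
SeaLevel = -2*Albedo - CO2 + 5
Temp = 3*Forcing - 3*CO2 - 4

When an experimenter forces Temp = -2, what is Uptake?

-3

The intervention breaks the incoming arrows to Temp: Temp = 3*Forcing - 3*CO2 - 4 no longer applies, and Temp = -2.
Uptake is not downstream of the intervention, so its value is determined by the original equations.
Uptake = -Forcing  [with Forcing=3]  = -3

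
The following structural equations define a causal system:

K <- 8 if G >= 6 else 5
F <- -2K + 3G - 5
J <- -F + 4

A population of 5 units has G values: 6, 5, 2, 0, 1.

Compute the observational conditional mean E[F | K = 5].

Observing K=5 restricts to units where K's equation naturally yields 5: G ∈ {5, 2, 0, 1}. In that subpopulation F = 0, -9, -15, -12, mean -9.

-9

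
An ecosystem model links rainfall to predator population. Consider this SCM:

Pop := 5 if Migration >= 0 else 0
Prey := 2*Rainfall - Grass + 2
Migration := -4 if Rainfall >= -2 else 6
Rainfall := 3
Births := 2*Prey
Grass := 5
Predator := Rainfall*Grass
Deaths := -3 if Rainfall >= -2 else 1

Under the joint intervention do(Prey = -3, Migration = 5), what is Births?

-6

Setting Prey = -3, Migration = 5 by intervention discards those variables' equations.
Births = 2*Prey  [with Prey=-3]  = -6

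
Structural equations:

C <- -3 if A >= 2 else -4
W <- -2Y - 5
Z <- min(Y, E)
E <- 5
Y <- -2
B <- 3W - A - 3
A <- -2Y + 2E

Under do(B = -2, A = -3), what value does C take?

-4

Under do(B = -2, A = -3), each intervened variable's structural equation is replaced by its fixed value.
C = -3 if A >= 2 else -4  [with A=-3]  = -4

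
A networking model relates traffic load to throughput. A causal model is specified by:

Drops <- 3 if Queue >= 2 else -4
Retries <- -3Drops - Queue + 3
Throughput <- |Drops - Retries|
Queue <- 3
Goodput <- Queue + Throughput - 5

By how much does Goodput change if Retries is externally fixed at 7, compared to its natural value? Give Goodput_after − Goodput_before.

do(Retries=7) replaces the equation Retries <- -3Drops - Queue + 3 with the constant Retries = 7.
Drops = 3 if Queue >= 2 else -4  [with Queue=3]  = 3
Throughput = |Drops - Retries|  [with Drops=3, Retries=7]  = 4
Goodput = Queue + Throughput - 5  [with Queue=3, Throughput=4]  = 2
Without intervention: Drops = 3 if Queue >= 2 else -4  [with Queue=3]  = 3; Retries = -3Drops - Queue + 3  [with Drops=3, Queue=3]  = -9; Throughput = |Drops - Retries|  [with Drops=3, Retries=-9]  = 12; Goodput = Queue + Throughput - 5  [with Queue=3, Throughput=12]  = 10.
Change = 2 − 10 = -8.

-8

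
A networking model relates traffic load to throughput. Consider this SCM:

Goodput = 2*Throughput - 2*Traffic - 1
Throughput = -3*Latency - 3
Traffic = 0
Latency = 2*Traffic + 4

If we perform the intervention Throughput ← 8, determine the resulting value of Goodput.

15

The intervention breaks the incoming arrows to Throughput: Throughput = -3*Latency - 3 no longer applies, and Throughput = 8.
Goodput = 2*Throughput - 2*Traffic - 1  [with Throughput=8, Traffic=0]  = 15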